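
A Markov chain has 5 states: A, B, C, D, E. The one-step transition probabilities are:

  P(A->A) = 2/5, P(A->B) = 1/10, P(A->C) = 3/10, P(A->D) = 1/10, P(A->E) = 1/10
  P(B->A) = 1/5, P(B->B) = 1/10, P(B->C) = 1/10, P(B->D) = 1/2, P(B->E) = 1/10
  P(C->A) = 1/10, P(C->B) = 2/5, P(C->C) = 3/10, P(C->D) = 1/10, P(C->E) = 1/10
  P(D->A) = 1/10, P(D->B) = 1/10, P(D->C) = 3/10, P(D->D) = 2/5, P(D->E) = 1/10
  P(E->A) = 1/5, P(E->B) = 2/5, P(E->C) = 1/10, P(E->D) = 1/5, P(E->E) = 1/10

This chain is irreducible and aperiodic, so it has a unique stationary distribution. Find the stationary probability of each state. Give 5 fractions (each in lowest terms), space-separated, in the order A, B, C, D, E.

Answer: 69/371 107/530 127/530 1011/3710 1/10

Derivation:
The stationary distribution satisfies pi = pi * P, i.e.:
  pi_A = 2/5*pi_A + 1/5*pi_B + 1/10*pi_C + 1/10*pi_D + 1/5*pi_E
  pi_B = 1/10*pi_A + 1/10*pi_B + 2/5*pi_C + 1/10*pi_D + 2/5*pi_E
  pi_C = 3/10*pi_A + 1/10*pi_B + 3/10*pi_C + 3/10*pi_D + 1/10*pi_E
  pi_D = 1/10*pi_A + 1/2*pi_B + 1/10*pi_C + 2/5*pi_D + 1/5*pi_E
  pi_E = 1/10*pi_A + 1/10*pi_B + 1/10*pi_C + 1/10*pi_D + 1/10*pi_E
with normalization: pi_A + pi_B + pi_C + pi_D + pi_E = 1.

Using the first 4 balance equations plus normalization, the linear system A*pi = b is:
  [-3/5, 1/5, 1/10, 1/10, 1/5] . pi = 0
  [1/10, -9/10, 2/5, 1/10, 2/5] . pi = 0
  [3/10, 1/10, -7/10, 3/10, 1/10] . pi = 0
  [1/10, 1/2, 1/10, -3/5, 1/5] . pi = 0
  [1, 1, 1, 1, 1] . pi = 1

Solving yields:
  pi_A = 69/371
  pi_B = 107/530
  pi_C = 127/530
  pi_D = 1011/3710
  pi_E = 1/10

Verification (pi * P):
  69/371*2/5 + 107/530*1/5 + 127/530*1/10 + 1011/3710*1/10 + 1/10*1/5 = 69/371 = pi_A  (ok)
  69/371*1/10 + 107/530*1/10 + 127/530*2/5 + 1011/3710*1/10 + 1/10*2/5 = 107/530 = pi_B  (ok)
  69/371*3/10 + 107/530*1/10 + 127/530*3/10 + 1011/3710*3/10 + 1/10*1/10 = 127/530 = pi_C  (ok)
  69/371*1/10 + 107/530*1/2 + 127/530*1/10 + 1011/3710*2/5 + 1/10*1/5 = 1011/3710 = pi_D  (ok)
  69/371*1/10 + 107/530*1/10 + 127/530*1/10 + 1011/3710*1/10 + 1/10*1/10 = 1/10 = pi_E  (ok)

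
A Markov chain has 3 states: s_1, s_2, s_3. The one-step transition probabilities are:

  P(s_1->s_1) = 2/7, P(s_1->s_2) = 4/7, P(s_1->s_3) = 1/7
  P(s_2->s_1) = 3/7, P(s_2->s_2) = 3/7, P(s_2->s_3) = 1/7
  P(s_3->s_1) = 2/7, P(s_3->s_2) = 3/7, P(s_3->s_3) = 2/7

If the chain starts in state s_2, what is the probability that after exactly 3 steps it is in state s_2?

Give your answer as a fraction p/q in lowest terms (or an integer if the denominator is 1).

Computing P^3 by repeated multiplication:
P^1 =
  s_1: [2/7, 4/7, 1/7]
  s_2: [3/7, 3/7, 1/7]
  s_3: [2/7, 3/7, 2/7]
P^2 =
  s_1: [18/49, 23/49, 8/49]
  s_2: [17/49, 24/49, 8/49]
  s_3: [17/49, 23/49, 9/49]
P^3 =
  s_1: [121/343, 165/343, 57/343]
  s_2: [122/343, 164/343, 57/343]
  s_3: [121/343, 164/343, 58/343]

(P^3)[s_2 -> s_2] = 164/343

Answer: 164/343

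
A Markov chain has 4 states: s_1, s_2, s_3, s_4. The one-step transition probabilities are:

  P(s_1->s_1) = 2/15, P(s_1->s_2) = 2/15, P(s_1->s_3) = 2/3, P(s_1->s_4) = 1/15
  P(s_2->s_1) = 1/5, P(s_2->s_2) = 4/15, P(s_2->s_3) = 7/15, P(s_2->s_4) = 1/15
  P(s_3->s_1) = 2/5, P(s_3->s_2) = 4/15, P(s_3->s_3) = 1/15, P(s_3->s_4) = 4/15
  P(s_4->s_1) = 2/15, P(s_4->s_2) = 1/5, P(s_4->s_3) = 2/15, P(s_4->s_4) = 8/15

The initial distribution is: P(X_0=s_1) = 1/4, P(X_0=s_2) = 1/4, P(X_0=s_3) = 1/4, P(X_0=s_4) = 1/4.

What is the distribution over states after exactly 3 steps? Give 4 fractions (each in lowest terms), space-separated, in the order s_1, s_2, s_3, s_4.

Propagating the distribution step by step (d_{t+1} = d_t * P):
d_0 = (s_1=1/4, s_2=1/4, s_3=1/4, s_4=1/4)
  d_1[s_1] = 1/4*2/15 + 1/4*1/5 + 1/4*2/5 + 1/4*2/15 = 13/60
  d_1[s_2] = 1/4*2/15 + 1/4*4/15 + 1/4*4/15 + 1/4*1/5 = 13/60
  d_1[s_3] = 1/4*2/3 + 1/4*7/15 + 1/4*1/15 + 1/4*2/15 = 1/3
  d_1[s_4] = 1/4*1/15 + 1/4*1/15 + 1/4*4/15 + 1/4*8/15 = 7/30
d_1 = (s_1=13/60, s_2=13/60, s_3=1/3, s_4=7/30)
  d_2[s_1] = 13/60*2/15 + 13/60*1/5 + 1/3*2/5 + 7/30*2/15 = 71/300
  d_2[s_2] = 13/60*2/15 + 13/60*4/15 + 1/3*4/15 + 7/30*1/5 = 2/9
  d_2[s_3] = 13/60*2/3 + 13/60*7/15 + 1/3*1/15 + 7/30*2/15 = 269/900
  d_2[s_4] = 13/60*1/15 + 13/60*1/15 + 1/3*4/15 + 7/30*8/15 = 109/450
d_2 = (s_1=71/300, s_2=2/9, s_3=269/900, s_4=109/450)
  d_3[s_1] = 71/300*2/15 + 2/9*1/5 + 269/900*2/5 + 109/450*2/15 = 769/3375
  d_3[s_2] = 71/300*2/15 + 2/9*4/15 + 269/900*4/15 + 109/450*1/5 = 739/3375
  d_3[s_3] = 71/300*2/3 + 2/9*7/15 + 269/900*1/15 + 109/450*2/15 = 847/2700
  d_3[s_4] = 71/300*1/15 + 2/9*1/15 + 269/900*4/15 + 109/450*8/15 = 3233/13500
d_3 = (s_1=769/3375, s_2=739/3375, s_3=847/2700, s_4=3233/13500)

Answer: 769/3375 739/3375 847/2700 3233/13500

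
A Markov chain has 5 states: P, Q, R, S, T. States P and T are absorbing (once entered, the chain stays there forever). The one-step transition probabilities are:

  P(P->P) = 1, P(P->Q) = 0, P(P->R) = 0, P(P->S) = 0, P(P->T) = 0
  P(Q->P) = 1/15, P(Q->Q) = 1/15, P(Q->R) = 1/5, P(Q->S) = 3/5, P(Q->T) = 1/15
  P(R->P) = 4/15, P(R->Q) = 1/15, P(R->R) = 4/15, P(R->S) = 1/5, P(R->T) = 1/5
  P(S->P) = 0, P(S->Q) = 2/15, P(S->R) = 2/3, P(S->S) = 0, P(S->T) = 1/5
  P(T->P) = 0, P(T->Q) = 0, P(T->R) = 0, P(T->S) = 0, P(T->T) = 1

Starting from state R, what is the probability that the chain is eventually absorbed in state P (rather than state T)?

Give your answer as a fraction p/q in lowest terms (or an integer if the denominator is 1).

Answer: 263/513

Derivation:
Let a_i = P(absorbed in P | start in state i).
Boundary conditions: a_P = 1, a_T = 0.
For each transient state i, a_i = sum_j P(i->j) * a_j:
  a_Q = 1/15*a_P + 1/15*a_Q + 1/5*a_R + 3/5*a_S + 1/15*a_T
  a_R = 4/15*a_P + 1/15*a_Q + 4/15*a_R + 1/5*a_S + 1/5*a_T
  a_S = 0*a_P + 2/15*a_Q + 2/3*a_R + 0*a_S + 1/5*a_T

Substituting a_P = 1 and a_T = 0, rearrange to (I - Q) a = r where r[i] = P(i -> P):
  [14/15, -1/5, -3/5] . (a_Q, a_R, a_S) = 1/15
  [-1/15, 11/15, -1/5] . (a_Q, a_R, a_S) = 4/15
  [-2/15, -2/3, 1] . (a_Q, a_R, a_S) = 0

Solving yields:
  a_Q = 25/57
  a_R = 263/513
  a_S = 616/1539

Starting state is R, so the absorption probability is a_R = 263/513.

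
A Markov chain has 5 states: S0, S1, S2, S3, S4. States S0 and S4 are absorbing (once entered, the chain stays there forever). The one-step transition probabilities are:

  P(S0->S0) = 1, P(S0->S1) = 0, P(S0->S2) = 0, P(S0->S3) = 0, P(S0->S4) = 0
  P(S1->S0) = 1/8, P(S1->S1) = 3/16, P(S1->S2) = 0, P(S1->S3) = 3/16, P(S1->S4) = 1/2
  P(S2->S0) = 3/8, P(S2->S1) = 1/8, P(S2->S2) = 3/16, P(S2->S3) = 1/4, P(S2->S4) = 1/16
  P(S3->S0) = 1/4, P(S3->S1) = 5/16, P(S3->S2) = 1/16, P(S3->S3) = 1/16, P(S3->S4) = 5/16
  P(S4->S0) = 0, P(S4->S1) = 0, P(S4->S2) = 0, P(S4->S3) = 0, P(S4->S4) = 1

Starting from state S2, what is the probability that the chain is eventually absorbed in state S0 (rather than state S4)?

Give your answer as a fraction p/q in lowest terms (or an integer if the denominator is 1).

Let a_i = P(absorbed in S0 | start in state i).
Boundary conditions: a_S0 = 1, a_S4 = 0.
For each transient state i, a_i = sum_j P(i->j) * a_j:
  a_S1 = 1/8*a_S0 + 3/16*a_S1 + 0*a_S2 + 3/16*a_S3 + 1/2*a_S4
  a_S2 = 3/8*a_S0 + 1/8*a_S1 + 3/16*a_S2 + 1/4*a_S3 + 1/16*a_S4
  a_S3 = 1/4*a_S0 + 5/16*a_S1 + 1/16*a_S2 + 1/16*a_S3 + 5/16*a_S4

Substituting a_S0 = 1 and a_S4 = 0, rearrange to (I - Q) a = r where r[i] = P(i -> S0):
  [13/16, 0, -3/16] . (a_S1, a_S2, a_S3) = 1/8
  [-1/8, 13/16, -1/4] . (a_S1, a_S2, a_S3) = 3/8
  [-5/16, -1/16, 15/16] . (a_S1, a_S2, a_S3) = 1/4

Solving yields:
  a_S1 = 278/1141
  a_S2 = 706/1141
  a_S3 = 444/1141

Starting state is S2, so the absorption probability is a_S2 = 706/1141.

Answer: 706/1141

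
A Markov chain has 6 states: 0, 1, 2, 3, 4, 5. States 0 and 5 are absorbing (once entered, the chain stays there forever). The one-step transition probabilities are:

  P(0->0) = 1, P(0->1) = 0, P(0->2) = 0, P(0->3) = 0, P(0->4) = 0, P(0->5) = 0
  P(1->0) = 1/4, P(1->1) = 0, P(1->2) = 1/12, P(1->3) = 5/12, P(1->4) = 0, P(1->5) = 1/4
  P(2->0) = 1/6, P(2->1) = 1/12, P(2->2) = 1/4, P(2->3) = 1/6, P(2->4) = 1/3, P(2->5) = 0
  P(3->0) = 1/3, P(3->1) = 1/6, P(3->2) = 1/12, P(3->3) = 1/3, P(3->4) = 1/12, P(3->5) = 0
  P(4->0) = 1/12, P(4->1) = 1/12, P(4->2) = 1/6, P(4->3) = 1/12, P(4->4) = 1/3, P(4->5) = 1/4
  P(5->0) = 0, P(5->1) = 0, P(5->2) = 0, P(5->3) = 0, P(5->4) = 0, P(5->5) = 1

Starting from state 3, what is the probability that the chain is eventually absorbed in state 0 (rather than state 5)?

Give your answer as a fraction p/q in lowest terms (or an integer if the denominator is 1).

Let a_i = P(absorbed in 0 | start in state i).
Boundary conditions: a_0 = 1, a_5 = 0.
For each transient state i, a_i = sum_j P(i->j) * a_j:
  a_1 = 1/4*a_0 + 0*a_1 + 1/12*a_2 + 5/12*a_3 + 0*a_4 + 1/4*a_5
  a_2 = 1/6*a_0 + 1/12*a_1 + 1/4*a_2 + 1/6*a_3 + 1/3*a_4 + 0*a_5
  a_3 = 1/3*a_0 + 1/6*a_1 + 1/12*a_2 + 1/3*a_3 + 1/12*a_4 + 0*a_5
  a_4 = 1/12*a_0 + 1/12*a_1 + 1/6*a_2 + 1/12*a_3 + 1/3*a_4 + 1/4*a_5

Substituting a_0 = 1 and a_5 = 0, rearrange to (I - Q) a = r where r[i] = P(i -> 0):
  [1, -1/12, -5/12, 0] . (a_1, a_2, a_3, a_4) = 1/4
  [-1/12, 3/4, -1/6, -1/3] . (a_1, a_2, a_3, a_4) = 1/6
  [-1/6, -1/12, 2/3, -1/12] . (a_1, a_2, a_3, a_4) = 1/3
  [-1/12, -1/6, -1/12, 2/3] . (a_1, a_2, a_3, a_4) = 1/12

Solving yields:
  a_1 = 1561/2428
  a_2 = 1663/2428
  a_3 = 1957/2428
  a_4 = 1159/2428

Starting state is 3, so the absorption probability is a_3 = 1957/2428.

Answer: 1957/2428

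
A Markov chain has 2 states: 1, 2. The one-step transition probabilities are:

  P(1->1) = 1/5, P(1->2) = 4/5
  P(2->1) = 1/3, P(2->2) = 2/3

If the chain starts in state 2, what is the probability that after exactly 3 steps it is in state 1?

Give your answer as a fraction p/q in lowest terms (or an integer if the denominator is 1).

Answer: 199/675

Derivation:
Computing P^3 by repeated multiplication:
P^1 =
  1: [1/5, 4/5]
  2: [1/3, 2/3]
P^2 =
  1: [23/75, 52/75]
  2: [13/45, 32/45]
P^3 =
  1: [329/1125, 796/1125]
  2: [199/675, 476/675]

(P^3)[2 -> 1] = 199/675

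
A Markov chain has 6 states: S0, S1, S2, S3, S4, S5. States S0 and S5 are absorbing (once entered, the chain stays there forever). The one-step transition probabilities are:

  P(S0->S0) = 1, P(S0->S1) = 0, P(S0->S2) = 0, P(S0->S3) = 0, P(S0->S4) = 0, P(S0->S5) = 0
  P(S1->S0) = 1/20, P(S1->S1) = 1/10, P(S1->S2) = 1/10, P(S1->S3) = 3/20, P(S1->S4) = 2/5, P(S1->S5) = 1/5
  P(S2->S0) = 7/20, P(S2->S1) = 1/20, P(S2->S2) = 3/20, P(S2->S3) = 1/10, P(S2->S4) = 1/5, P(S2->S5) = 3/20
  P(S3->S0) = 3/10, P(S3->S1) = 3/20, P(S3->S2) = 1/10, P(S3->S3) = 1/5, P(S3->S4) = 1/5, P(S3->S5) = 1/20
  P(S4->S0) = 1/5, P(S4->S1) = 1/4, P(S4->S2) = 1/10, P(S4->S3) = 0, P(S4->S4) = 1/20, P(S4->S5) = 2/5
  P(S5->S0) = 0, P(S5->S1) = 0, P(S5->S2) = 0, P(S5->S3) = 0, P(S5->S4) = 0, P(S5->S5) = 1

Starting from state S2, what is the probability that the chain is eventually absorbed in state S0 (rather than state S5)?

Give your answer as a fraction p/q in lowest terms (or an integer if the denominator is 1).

Answer: 43103/72323

Derivation:
Let a_i = P(absorbed in S0 | start in state i).
Boundary conditions: a_S0 = 1, a_S5 = 0.
For each transient state i, a_i = sum_j P(i->j) * a_j:
  a_S1 = 1/20*a_S0 + 1/10*a_S1 + 1/10*a_S2 + 3/20*a_S3 + 2/5*a_S4 + 1/5*a_S5
  a_S2 = 7/20*a_S0 + 1/20*a_S1 + 3/20*a_S2 + 1/10*a_S3 + 1/5*a_S4 + 3/20*a_S5
  a_S3 = 3/10*a_S0 + 3/20*a_S1 + 1/10*a_S2 + 1/5*a_S3 + 1/5*a_S4 + 1/20*a_S5
  a_S4 = 1/5*a_S0 + 1/4*a_S1 + 1/10*a_S2 + 0*a_S3 + 1/20*a_S4 + 2/5*a_S5

Substituting a_S0 = 1 and a_S5 = 0, rearrange to (I - Q) a = r where r[i] = P(i -> S0):
  [9/10, -1/10, -3/20, -2/5] . (a_S1, a_S2, a_S3, a_S4) = 1/20
  [-1/20, 17/20, -1/10, -1/5] . (a_S1, a_S2, a_S3, a_S4) = 7/20
  [-3/20, -1/10, 4/5, -1/5] . (a_S1, a_S2, a_S3, a_S4) = 3/10
  [-1/4, -1/10, 0, 19/20] . (a_S1, a_S2, a_S3, a_S4) = 1/5

Solving yields:
  a_S1 = 28344/72323
  a_S2 = 43103/72323
  a_S3 = 44629/72323
  a_S4 = 27222/72323

Starting state is S2, so the absorption probability is a_S2 = 43103/72323.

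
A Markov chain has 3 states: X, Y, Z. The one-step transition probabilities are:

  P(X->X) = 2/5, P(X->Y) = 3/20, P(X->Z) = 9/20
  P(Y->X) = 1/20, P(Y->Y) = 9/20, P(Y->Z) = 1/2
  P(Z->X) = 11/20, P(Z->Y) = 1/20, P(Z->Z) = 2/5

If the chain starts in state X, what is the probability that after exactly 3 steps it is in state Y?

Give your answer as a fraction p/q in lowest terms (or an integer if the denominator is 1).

Computing P^3 by repeated multiplication:
P^1 =
  X: [2/5, 3/20, 9/20]
  Y: [1/20, 9/20, 1/2]
  Z: [11/20, 1/20, 2/5]
P^2 =
  X: [83/200, 3/20, 87/200]
  Y: [127/400, 47/200, 179/400]
  Z: [177/400, 1/8, 173/400]
P^3 =
  X: [1651/4000, 303/2000, 1743/4000]
  Y: [3079/8000, 703/4000, 703/1600]
  Z: [3369/8000, 577/4000, 3477/8000]

(P^3)[X -> Y] = 303/2000

Answer: 303/2000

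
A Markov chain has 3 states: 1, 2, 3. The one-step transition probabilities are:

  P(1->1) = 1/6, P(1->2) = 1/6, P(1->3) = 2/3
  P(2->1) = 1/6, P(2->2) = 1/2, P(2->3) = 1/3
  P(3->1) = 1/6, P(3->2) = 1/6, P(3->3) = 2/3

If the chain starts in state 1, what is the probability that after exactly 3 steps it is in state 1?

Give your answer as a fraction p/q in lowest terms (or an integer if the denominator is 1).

Answer: 1/6

Derivation:
Computing P^3 by repeated multiplication:
P^1 =
  1: [1/6, 1/6, 2/3]
  2: [1/6, 1/2, 1/3]
  3: [1/6, 1/6, 2/3]
P^2 =
  1: [1/6, 2/9, 11/18]
  2: [1/6, 1/3, 1/2]
  3: [1/6, 2/9, 11/18]
P^3 =
  1: [1/6, 13/54, 16/27]
  2: [1/6, 5/18, 5/9]
  3: [1/6, 13/54, 16/27]

(P^3)[1 -> 1] = 1/6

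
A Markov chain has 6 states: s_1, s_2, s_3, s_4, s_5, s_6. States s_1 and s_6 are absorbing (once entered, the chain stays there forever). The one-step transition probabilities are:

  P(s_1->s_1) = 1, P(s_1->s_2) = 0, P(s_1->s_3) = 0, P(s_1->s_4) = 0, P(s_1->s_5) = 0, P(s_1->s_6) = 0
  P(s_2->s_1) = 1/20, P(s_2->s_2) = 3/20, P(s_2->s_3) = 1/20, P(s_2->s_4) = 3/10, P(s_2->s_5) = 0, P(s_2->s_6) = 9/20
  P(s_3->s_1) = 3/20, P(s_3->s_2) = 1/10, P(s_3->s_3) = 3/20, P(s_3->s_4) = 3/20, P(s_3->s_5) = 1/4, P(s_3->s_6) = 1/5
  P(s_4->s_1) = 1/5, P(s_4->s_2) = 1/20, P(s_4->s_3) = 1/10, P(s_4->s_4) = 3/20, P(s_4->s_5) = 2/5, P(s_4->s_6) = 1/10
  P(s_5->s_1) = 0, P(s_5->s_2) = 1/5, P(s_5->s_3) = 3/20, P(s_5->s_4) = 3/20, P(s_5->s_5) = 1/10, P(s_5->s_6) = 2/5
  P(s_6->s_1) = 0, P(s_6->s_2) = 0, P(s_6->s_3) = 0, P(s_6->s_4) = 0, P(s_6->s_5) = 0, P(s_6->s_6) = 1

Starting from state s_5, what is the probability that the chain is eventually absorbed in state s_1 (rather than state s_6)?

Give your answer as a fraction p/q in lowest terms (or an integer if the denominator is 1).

Answer: 5198/33277

Derivation:
Let a_i = P(absorbed in s_1 | start in state i).
Boundary conditions: a_s_1 = 1, a_s_6 = 0.
For each transient state i, a_i = sum_j P(i->j) * a_j:
  a_s_2 = 1/20*a_s_1 + 3/20*a_s_2 + 1/20*a_s_3 + 3/10*a_s_4 + 0*a_s_5 + 9/20*a_s_6
  a_s_3 = 3/20*a_s_1 + 1/10*a_s_2 + 3/20*a_s_3 + 3/20*a_s_4 + 1/4*a_s_5 + 1/5*a_s_6
  a_s_4 = 1/5*a_s_1 + 1/20*a_s_2 + 1/10*a_s_3 + 3/20*a_s_4 + 2/5*a_s_5 + 1/10*a_s_6
  a_s_5 = 0*a_s_1 + 1/5*a_s_2 + 3/20*a_s_3 + 3/20*a_s_4 + 1/10*a_s_5 + 2/5*a_s_6

Substituting a_s_1 = 1 and a_s_6 = 0, rearrange to (I - Q) a = r where r[i] = P(i -> s_1):
  [17/20, -1/20, -3/10, 0] . (a_s_2, a_s_3, a_s_4, a_s_5) = 1/20
  [-1/10, 17/20, -3/20, -1/4] . (a_s_2, a_s_3, a_s_4, a_s_5) = 3/20
  [-1/20, -1/10, 17/20, -2/5] . (a_s_2, a_s_3, a_s_4, a_s_5) = 1/5
  [-1/5, -3/20, -3/20, 9/10] . (a_s_2, a_s_3, a_s_4, a_s_5) = 0

Solving yields:
  a_s_2 = 13515/66554
  a_s_3 = 20587/66554
  a_s_4 = 23769/66554
  a_s_5 = 5198/33277

Starting state is s_5, so the absorption probability is a_s_5 = 5198/33277.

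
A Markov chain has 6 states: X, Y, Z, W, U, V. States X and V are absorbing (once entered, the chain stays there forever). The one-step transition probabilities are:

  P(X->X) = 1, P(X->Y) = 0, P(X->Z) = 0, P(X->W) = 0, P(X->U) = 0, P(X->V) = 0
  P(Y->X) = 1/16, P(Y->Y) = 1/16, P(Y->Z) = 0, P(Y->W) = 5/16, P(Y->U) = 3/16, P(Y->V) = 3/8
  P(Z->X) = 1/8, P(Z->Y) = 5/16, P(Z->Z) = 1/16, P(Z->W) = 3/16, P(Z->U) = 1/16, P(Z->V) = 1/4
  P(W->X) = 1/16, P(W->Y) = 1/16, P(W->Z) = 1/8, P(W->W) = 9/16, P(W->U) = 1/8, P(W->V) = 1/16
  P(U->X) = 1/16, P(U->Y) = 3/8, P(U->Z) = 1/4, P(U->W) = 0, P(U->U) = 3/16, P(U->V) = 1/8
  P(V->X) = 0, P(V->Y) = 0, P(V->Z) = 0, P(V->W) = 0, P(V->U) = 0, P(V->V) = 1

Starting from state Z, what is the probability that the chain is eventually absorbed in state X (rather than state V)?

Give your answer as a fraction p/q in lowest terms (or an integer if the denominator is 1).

Let a_i = P(absorbed in X | start in state i).
Boundary conditions: a_X = 1, a_V = 0.
For each transient state i, a_i = sum_j P(i->j) * a_j:
  a_Y = 1/16*a_X + 1/16*a_Y + 0*a_Z + 5/16*a_W + 3/16*a_U + 3/8*a_V
  a_Z = 1/8*a_X + 5/16*a_Y + 1/16*a_Z + 3/16*a_W + 1/16*a_U + 1/4*a_V
  a_W = 1/16*a_X + 1/16*a_Y + 1/8*a_Z + 9/16*a_W + 1/8*a_U + 1/16*a_V
  a_U = 1/16*a_X + 3/8*a_Y + 1/4*a_Z + 0*a_W + 3/16*a_U + 1/8*a_V

Substituting a_X = 1 and a_V = 0, rearrange to (I - Q) a = r where r[i] = P(i -> X):
  [15/16, 0, -5/16, -3/16] . (a_Y, a_Z, a_W, a_U) = 1/16
  [-5/16, 15/16, -3/16, -1/16] . (a_Y, a_Z, a_W, a_U) = 1/8
  [-1/16, -1/8, 7/16, -1/8] . (a_Y, a_Z, a_W, a_U) = 1/16
  [-3/8, -1/4, 0, 13/16] . (a_Y, a_Z, a_W, a_U) = 1/16

Solving yields:
  a_Y = 3191/13522
  a_Z = 2020/6761
  a_W = 4615/13522
  a_U = 1878/6761

Starting state is Z, so the absorption probability is a_Z = 2020/6761.

Answer: 2020/6761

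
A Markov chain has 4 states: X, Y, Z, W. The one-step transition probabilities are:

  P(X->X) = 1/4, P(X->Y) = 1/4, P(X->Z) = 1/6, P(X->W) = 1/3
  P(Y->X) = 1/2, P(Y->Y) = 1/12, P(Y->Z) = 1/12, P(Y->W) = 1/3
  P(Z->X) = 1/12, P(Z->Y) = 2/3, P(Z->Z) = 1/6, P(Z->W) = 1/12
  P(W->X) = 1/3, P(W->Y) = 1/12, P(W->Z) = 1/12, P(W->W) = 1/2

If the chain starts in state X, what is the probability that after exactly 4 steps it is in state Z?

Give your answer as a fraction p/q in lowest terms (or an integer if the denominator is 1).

Answer: 413/3456

Derivation:
Computing P^4 by repeated multiplication:
P^1 =
  X: [1/4, 1/4, 1/6, 1/3]
  Y: [1/2, 1/12, 1/12, 1/3]
  Z: [1/12, 2/3, 1/6, 1/12]
  W: [1/3, 1/12, 1/12, 1/2]
P^2 =
  X: [5/16, 2/9, 17/144, 25/72]
  Y: [41/144, 31/144, 19/144, 53/144]
  Z: [19/48, 7/36, 5/48, 11/36]
  W: [43/144, 3/16, 17/144, 19/48]
P^3 =
  X: [17/54, 353/1728, 103/864, 625/1728]
  Y: [5/16, 359/1728, 17/144, 625/1728]
  Z: [265/864, 121/576, 1/8, 619/1728]
  W: [67/216, 349/1728, 17/144, 71/192]
P^4 =
  X: [269/864, 2129/10368, 413/3456, 943/2592]
  Y: [3239/10368, 353/1728, 103/864, 3775/10368]
  Z: [1615/5184, 1075/5184, 1237/10368, 3751/10368]
  W: [359/1152, 1057/5184, 617/5184, 421/1152]

(P^4)[X -> Z] = 413/3456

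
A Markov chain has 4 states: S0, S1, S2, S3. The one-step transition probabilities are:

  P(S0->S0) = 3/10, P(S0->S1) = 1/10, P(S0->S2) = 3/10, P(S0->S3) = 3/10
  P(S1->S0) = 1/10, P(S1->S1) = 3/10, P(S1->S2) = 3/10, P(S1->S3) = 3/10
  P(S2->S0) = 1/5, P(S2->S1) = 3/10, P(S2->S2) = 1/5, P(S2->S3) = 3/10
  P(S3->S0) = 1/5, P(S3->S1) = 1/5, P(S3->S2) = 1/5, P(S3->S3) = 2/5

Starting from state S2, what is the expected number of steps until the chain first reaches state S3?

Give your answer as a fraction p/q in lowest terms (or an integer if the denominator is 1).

Answer: 10/3

Derivation:
Let h_i = expected steps to first reach S3 from state i.
Boundary: h_S3 = 0.
First-step equations for the other states:
  h_S0 = 1 + 3/10*h_S0 + 1/10*h_S1 + 3/10*h_S2 + 3/10*h_S3
  h_S1 = 1 + 1/10*h_S0 + 3/10*h_S1 + 3/10*h_S2 + 3/10*h_S3
  h_S2 = 1 + 1/5*h_S0 + 3/10*h_S1 + 1/5*h_S2 + 3/10*h_S3

Substituting h_S3 = 0 and rearranging gives the linear system (I - Q) h = 1:
  [7/10, -1/10, -3/10] . (h_S0, h_S1, h_S2) = 1
  [-1/10, 7/10, -3/10] . (h_S0, h_S1, h_S2) = 1
  [-1/5, -3/10, 4/5] . (h_S0, h_S1, h_S2) = 1

Solving yields:
  h_S0 = 10/3
  h_S1 = 10/3
  h_S2 = 10/3

Starting state is S2, so the expected hitting time is h_S2 = 10/3.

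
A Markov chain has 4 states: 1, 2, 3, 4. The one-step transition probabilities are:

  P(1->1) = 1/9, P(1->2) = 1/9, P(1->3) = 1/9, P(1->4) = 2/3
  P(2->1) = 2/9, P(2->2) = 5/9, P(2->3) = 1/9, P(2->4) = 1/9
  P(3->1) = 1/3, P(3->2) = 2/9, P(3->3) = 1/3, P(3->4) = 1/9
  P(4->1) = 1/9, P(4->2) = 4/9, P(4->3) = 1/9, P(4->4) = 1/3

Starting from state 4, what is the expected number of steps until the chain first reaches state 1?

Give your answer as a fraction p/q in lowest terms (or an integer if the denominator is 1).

Answer: 36/7

Derivation:
Let h_i = expected steps to first reach 1 from state i.
Boundary: h_1 = 0.
First-step equations for the other states:
  h_2 = 1 + 2/9*h_1 + 5/9*h_2 + 1/9*h_3 + 1/9*h_4
  h_3 = 1 + 1/3*h_1 + 2/9*h_2 + 1/3*h_3 + 1/9*h_4
  h_4 = 1 + 1/9*h_1 + 4/9*h_2 + 1/9*h_3 + 1/3*h_4

Substituting h_1 = 0 and rearranging gives the linear system (I - Q) h = 1:
  [4/9, -1/9, -1/9] . (h_2, h_3, h_4) = 1
  [-2/9, 2/3, -1/9] . (h_2, h_3, h_4) = 1
  [-4/9, -1/9, 2/3] . (h_2, h_3, h_4) = 1

Solving yields:
  h_2 = 9/2
  h_3 = 27/7
  h_4 = 36/7

Starting state is 4, so the expected hitting time is h_4 = 36/7.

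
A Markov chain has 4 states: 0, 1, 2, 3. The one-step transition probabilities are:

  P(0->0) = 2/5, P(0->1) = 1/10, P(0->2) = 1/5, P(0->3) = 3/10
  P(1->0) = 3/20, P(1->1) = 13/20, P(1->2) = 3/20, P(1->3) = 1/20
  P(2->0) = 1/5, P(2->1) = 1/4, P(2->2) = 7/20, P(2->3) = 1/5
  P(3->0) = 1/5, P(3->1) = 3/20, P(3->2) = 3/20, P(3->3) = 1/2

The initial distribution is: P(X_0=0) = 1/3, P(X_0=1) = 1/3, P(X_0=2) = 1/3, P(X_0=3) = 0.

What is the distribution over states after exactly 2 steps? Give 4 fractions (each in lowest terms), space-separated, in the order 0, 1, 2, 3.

Propagating the distribution step by step (d_{t+1} = d_t * P):
d_0 = (0=1/3, 1=1/3, 2=1/3, 3=0)
  d_1[0] = 1/3*2/5 + 1/3*3/20 + 1/3*1/5 + 0*1/5 = 1/4
  d_1[1] = 1/3*1/10 + 1/3*13/20 + 1/3*1/4 + 0*3/20 = 1/3
  d_1[2] = 1/3*1/5 + 1/3*3/20 + 1/3*7/20 + 0*3/20 = 7/30
  d_1[3] = 1/3*3/10 + 1/3*1/20 + 1/3*1/5 + 0*1/2 = 11/60
d_1 = (0=1/4, 1=1/3, 2=7/30, 3=11/60)
  d_2[0] = 1/4*2/5 + 1/3*3/20 + 7/30*1/5 + 11/60*1/5 = 7/30
  d_2[1] = 1/4*1/10 + 1/3*13/20 + 7/30*1/4 + 11/60*3/20 = 131/400
  d_2[2] = 1/4*1/5 + 1/3*3/20 + 7/30*7/20 + 11/60*3/20 = 251/1200
  d_2[3] = 1/4*3/10 + 1/3*1/20 + 7/30*1/5 + 11/60*1/2 = 23/100
d_2 = (0=7/30, 1=131/400, 2=251/1200, 3=23/100)

Answer: 7/30 131/400 251/1200 23/100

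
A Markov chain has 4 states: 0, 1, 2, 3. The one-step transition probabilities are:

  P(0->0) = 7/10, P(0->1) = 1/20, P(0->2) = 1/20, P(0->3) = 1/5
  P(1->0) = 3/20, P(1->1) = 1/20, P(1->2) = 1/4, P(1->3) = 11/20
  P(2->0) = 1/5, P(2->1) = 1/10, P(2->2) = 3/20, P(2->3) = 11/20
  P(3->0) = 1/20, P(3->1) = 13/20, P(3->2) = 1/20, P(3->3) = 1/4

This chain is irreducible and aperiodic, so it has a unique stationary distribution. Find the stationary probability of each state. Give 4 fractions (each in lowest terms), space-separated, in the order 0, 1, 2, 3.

Answer: 659/2458 1309/4916 141/1229 1725/4916

Derivation:
The stationary distribution satisfies pi = pi * P, i.e.:
  pi_0 = 7/10*pi_0 + 3/20*pi_1 + 1/5*pi_2 + 1/20*pi_3
  pi_1 = 1/20*pi_0 + 1/20*pi_1 + 1/10*pi_2 + 13/20*pi_3
  pi_2 = 1/20*pi_0 + 1/4*pi_1 + 3/20*pi_2 + 1/20*pi_3
  pi_3 = 1/5*pi_0 + 11/20*pi_1 + 11/20*pi_2 + 1/4*pi_3
with normalization: pi_0 + pi_1 + pi_2 + pi_3 = 1.

Using the first 3 balance equations plus normalization, the linear system A*pi = b is:
  [-3/10, 3/20, 1/5, 1/20] . pi = 0
  [1/20, -19/20, 1/10, 13/20] . pi = 0
  [1/20, 1/4, -17/20, 1/20] . pi = 0
  [1, 1, 1, 1] . pi = 1

Solving yields:
  pi_0 = 659/2458
  pi_1 = 1309/4916
  pi_2 = 141/1229
  pi_3 = 1725/4916

Verification (pi * P):
  659/2458*7/10 + 1309/4916*3/20 + 141/1229*1/5 + 1725/4916*1/20 = 659/2458 = pi_0  (ok)
  659/2458*1/20 + 1309/4916*1/20 + 141/1229*1/10 + 1725/4916*13/20 = 1309/4916 = pi_1  (ok)
  659/2458*1/20 + 1309/4916*1/4 + 141/1229*3/20 + 1725/4916*1/20 = 141/1229 = pi_2  (ok)
  659/2458*1/5 + 1309/4916*11/20 + 141/1229*11/20 + 1725/4916*1/4 = 1725/4916 = pi_3  (ok)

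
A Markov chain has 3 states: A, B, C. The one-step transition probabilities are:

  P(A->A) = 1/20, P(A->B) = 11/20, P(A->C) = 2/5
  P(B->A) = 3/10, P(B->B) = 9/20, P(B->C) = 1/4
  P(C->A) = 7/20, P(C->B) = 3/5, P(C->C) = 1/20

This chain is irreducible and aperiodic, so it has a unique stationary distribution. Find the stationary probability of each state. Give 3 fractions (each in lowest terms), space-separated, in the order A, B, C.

The stationary distribution satisfies pi = pi * P, i.e.:
  pi_A = 1/20*pi_A + 3/10*pi_B + 7/20*pi_C
  pi_B = 11/20*pi_A + 9/20*pi_B + 3/5*pi_C
  pi_C = 2/5*pi_A + 1/4*pi_B + 1/20*pi_C
with normalization: pi_A + pi_B + pi_C = 1.

Using the first 2 balance equations plus normalization, the linear system A*pi = b is:
  [-19/20, 3/10, 7/20] . pi = 0
  [11/20, -11/20, 3/5] . pi = 0
  [1, 1, 1] . pi = 1

Solving yields:
  pi_A = 149/597
  pi_B = 305/597
  pi_C = 143/597

Verification (pi * P):
  149/597*1/20 + 305/597*3/10 + 143/597*7/20 = 149/597 = pi_A  (ok)
  149/597*11/20 + 305/597*9/20 + 143/597*3/5 = 305/597 = pi_B  (ok)
  149/597*2/5 + 305/597*1/4 + 143/597*1/20 = 143/597 = pi_C  (ok)

Answer: 149/597 305/597 143/597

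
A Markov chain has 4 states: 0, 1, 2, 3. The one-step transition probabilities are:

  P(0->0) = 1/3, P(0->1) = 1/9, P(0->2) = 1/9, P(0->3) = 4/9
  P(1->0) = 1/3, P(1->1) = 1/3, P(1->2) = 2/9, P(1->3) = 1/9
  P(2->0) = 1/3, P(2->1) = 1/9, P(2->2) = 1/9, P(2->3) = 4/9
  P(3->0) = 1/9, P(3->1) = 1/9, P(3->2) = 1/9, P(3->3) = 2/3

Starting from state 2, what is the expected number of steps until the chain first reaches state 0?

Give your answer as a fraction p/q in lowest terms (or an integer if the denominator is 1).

Answer: 441/97

Derivation:
Let h_i = expected steps to first reach 0 from state i.
Boundary: h_0 = 0.
First-step equations for the other states:
  h_1 = 1 + 1/3*h_0 + 1/3*h_1 + 2/9*h_2 + 1/9*h_3
  h_2 = 1 + 1/3*h_0 + 1/9*h_1 + 1/9*h_2 + 4/9*h_3
  h_3 = 1 + 1/9*h_0 + 1/9*h_1 + 1/9*h_2 + 2/3*h_3

Substituting h_0 = 0 and rearranging gives the linear system (I - Q) h = 1:
  [2/3, -2/9, -1/9] . (h_1, h_2, h_3) = 1
  [-1/9, 8/9, -4/9] . (h_1, h_2, h_3) = 1
  [-1/9, -1/9, 1/3] . (h_1, h_2, h_3) = 1

Solving yields:
  h_1 = 387/97
  h_2 = 441/97
  h_3 = 567/97

Starting state is 2, so the expected hitting time is h_2 = 441/97.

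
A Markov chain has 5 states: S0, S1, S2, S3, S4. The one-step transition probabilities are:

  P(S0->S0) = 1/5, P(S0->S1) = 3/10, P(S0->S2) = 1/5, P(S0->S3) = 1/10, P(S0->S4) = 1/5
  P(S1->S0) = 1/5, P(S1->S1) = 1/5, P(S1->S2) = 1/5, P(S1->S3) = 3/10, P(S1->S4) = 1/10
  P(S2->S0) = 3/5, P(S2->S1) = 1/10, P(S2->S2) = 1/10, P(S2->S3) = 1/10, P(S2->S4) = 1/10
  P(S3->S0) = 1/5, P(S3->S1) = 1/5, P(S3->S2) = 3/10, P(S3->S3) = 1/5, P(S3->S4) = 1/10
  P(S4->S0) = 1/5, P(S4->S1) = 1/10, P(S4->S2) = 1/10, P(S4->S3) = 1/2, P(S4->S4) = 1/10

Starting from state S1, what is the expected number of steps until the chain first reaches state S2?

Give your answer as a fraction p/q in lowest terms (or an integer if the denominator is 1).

Let h_i = expected steps to first reach S2 from state i.
Boundary: h_S2 = 0.
First-step equations for the other states:
  h_S0 = 1 + 1/5*h_S0 + 3/10*h_S1 + 1/5*h_S2 + 1/10*h_S3 + 1/5*h_S4
  h_S1 = 1 + 1/5*h_S0 + 1/5*h_S1 + 1/5*h_S2 + 3/10*h_S3 + 1/10*h_S4
  h_S3 = 1 + 1/5*h_S0 + 1/5*h_S1 + 3/10*h_S2 + 1/5*h_S3 + 1/10*h_S4
  h_S4 = 1 + 1/5*h_S0 + 1/10*h_S1 + 1/10*h_S2 + 1/2*h_S3 + 1/10*h_S4

Substituting h_S2 = 0 and rearranging gives the linear system (I - Q) h = 1:
  [4/5, -3/10, -1/10, -1/5] . (h_S0, h_S1, h_S3, h_S4) = 1
  [-1/5, 4/5, -3/10, -1/10] . (h_S0, h_S1, h_S3, h_S4) = 1
  [-1/5, -1/5, 4/5, -1/10] . (h_S0, h_S1, h_S3, h_S4) = 1
  [-1/5, -1/10, -1/2, 9/10] . (h_S0, h_S1, h_S3, h_S4) = 1

Solving yields:
  h_S0 = 5645/1176
  h_S1 = 1375/294
  h_S3 = 625/147
  h_S4 = 425/84

Starting state is S1, so the expected hitting time is h_S1 = 1375/294.

Answer: 1375/294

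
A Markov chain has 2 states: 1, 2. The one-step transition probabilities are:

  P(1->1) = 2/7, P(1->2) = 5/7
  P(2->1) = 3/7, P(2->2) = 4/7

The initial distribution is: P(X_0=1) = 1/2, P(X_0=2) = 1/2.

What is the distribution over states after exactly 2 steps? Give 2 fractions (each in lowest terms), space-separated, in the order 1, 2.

Propagating the distribution step by step (d_{t+1} = d_t * P):
d_0 = (1=1/2, 2=1/2)
  d_1[1] = 1/2*2/7 + 1/2*3/7 = 5/14
  d_1[2] = 1/2*5/7 + 1/2*4/7 = 9/14
d_1 = (1=5/14, 2=9/14)
  d_2[1] = 5/14*2/7 + 9/14*3/7 = 37/98
  d_2[2] = 5/14*5/7 + 9/14*4/7 = 61/98
d_2 = (1=37/98, 2=61/98)

Answer: 37/98 61/98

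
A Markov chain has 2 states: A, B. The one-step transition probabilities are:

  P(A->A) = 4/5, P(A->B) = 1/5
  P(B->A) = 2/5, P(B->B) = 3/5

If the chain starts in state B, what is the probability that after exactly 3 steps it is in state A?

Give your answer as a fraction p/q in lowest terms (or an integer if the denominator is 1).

Computing P^3 by repeated multiplication:
P^1 =
  A: [4/5, 1/5]
  B: [2/5, 3/5]
P^2 =
  A: [18/25, 7/25]
  B: [14/25, 11/25]
P^3 =
  A: [86/125, 39/125]
  B: [78/125, 47/125]

(P^3)[B -> A] = 78/125

Answer: 78/125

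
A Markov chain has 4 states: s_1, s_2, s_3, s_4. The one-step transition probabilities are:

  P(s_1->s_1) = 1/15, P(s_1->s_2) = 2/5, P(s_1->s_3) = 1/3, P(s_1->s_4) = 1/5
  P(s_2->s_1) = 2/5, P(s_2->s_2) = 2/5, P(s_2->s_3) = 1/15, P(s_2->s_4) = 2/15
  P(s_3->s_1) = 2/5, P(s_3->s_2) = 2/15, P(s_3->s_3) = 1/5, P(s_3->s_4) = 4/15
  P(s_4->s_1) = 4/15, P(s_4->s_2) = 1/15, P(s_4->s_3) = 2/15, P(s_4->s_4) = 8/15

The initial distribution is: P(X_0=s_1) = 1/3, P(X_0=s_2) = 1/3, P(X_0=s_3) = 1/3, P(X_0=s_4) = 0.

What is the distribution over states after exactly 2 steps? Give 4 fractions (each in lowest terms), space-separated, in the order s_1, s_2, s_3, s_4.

Propagating the distribution step by step (d_{t+1} = d_t * P):
d_0 = (s_1=1/3, s_2=1/3, s_3=1/3, s_4=0)
  d_1[s_1] = 1/3*1/15 + 1/3*2/5 + 1/3*2/5 + 0*4/15 = 13/45
  d_1[s_2] = 1/3*2/5 + 1/3*2/5 + 1/3*2/15 + 0*1/15 = 14/45
  d_1[s_3] = 1/3*1/3 + 1/3*1/15 + 1/3*1/5 + 0*2/15 = 1/5
  d_1[s_4] = 1/3*1/5 + 1/3*2/15 + 1/3*4/15 + 0*8/15 = 1/5
d_1 = (s_1=13/45, s_2=14/45, s_3=1/5, s_4=1/5)
  d_2[s_1] = 13/45*1/15 + 14/45*2/5 + 1/5*2/5 + 1/5*4/15 = 187/675
  d_2[s_2] = 13/45*2/5 + 14/45*2/5 + 1/5*2/15 + 1/5*1/15 = 7/25
  d_2[s_3] = 13/45*1/3 + 14/45*1/15 + 1/5*1/5 + 1/5*2/15 = 124/675
  d_2[s_4] = 13/45*1/5 + 14/45*2/15 + 1/5*4/15 + 1/5*8/15 = 7/27
d_2 = (s_1=187/675, s_2=7/25, s_3=124/675, s_4=7/27)

Answer: 187/675 7/25 124/675 7/27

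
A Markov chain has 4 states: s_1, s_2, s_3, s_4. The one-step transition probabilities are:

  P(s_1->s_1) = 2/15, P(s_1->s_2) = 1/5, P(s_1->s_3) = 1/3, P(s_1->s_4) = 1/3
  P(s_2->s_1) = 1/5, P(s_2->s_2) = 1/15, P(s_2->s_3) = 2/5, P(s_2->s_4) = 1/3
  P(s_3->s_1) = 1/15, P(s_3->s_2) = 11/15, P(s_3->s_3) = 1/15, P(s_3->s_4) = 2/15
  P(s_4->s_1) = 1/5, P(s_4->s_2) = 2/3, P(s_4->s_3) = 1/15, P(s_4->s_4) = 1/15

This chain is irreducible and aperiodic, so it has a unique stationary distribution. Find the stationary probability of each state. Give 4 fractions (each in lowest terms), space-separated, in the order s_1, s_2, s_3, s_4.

Answer: 917/5802 2207/5802 1367/5802 437/1934

Derivation:
The stationary distribution satisfies pi = pi * P, i.e.:
  pi_s_1 = 2/15*pi_s_1 + 1/5*pi_s_2 + 1/15*pi_s_3 + 1/5*pi_s_4
  pi_s_2 = 1/5*pi_s_1 + 1/15*pi_s_2 + 11/15*pi_s_3 + 2/3*pi_s_4
  pi_s_3 = 1/3*pi_s_1 + 2/5*pi_s_2 + 1/15*pi_s_3 + 1/15*pi_s_4
  pi_s_4 = 1/3*pi_s_1 + 1/3*pi_s_2 + 2/15*pi_s_3 + 1/15*pi_s_4
with normalization: pi_s_1 + pi_s_2 + pi_s_3 + pi_s_4 = 1.

Using the first 3 balance equations plus normalization, the linear system A*pi = b is:
  [-13/15, 1/5, 1/15, 1/5] . pi = 0
  [1/5, -14/15, 11/15, 2/3] . pi = 0
  [1/3, 2/5, -14/15, 1/15] . pi = 0
  [1, 1, 1, 1] . pi = 1

Solving yields:
  pi_s_1 = 917/5802
  pi_s_2 = 2207/5802
  pi_s_3 = 1367/5802
  pi_s_4 = 437/1934

Verification (pi * P):
  917/5802*2/15 + 2207/5802*1/5 + 1367/5802*1/15 + 437/1934*1/5 = 917/5802 = pi_s_1  (ok)
  917/5802*1/5 + 2207/5802*1/15 + 1367/5802*11/15 + 437/1934*2/3 = 2207/5802 = pi_s_2  (ok)
  917/5802*1/3 + 2207/5802*2/5 + 1367/5802*1/15 + 437/1934*1/15 = 1367/5802 = pi_s_3  (ok)
  917/5802*1/3 + 2207/5802*1/3 + 1367/5802*2/15 + 437/1934*1/15 = 437/1934 = pi_s_4  (ok)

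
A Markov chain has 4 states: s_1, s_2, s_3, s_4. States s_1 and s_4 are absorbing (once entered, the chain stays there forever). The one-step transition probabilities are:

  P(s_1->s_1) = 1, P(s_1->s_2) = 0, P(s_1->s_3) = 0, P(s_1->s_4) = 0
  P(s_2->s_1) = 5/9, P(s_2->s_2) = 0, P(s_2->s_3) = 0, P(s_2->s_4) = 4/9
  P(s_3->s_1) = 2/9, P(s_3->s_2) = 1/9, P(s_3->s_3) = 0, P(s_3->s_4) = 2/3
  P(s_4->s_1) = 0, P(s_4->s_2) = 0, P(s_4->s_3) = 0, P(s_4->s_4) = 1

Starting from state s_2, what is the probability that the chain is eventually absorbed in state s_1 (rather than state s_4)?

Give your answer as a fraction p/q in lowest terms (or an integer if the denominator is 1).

Let a_i = P(absorbed in s_1 | start in state i).
Boundary conditions: a_s_1 = 1, a_s_4 = 0.
For each transient state i, a_i = sum_j P(i->j) * a_j:
  a_s_2 = 5/9*a_s_1 + 0*a_s_2 + 0*a_s_3 + 4/9*a_s_4
  a_s_3 = 2/9*a_s_1 + 1/9*a_s_2 + 0*a_s_3 + 2/3*a_s_4

Substituting a_s_1 = 1 and a_s_4 = 0, rearrange to (I - Q) a = r where r[i] = P(i -> s_1):
  [1, 0] . (a_s_2, a_s_3) = 5/9
  [-1/9, 1] . (a_s_2, a_s_3) = 2/9

Solving yields:
  a_s_2 = 5/9
  a_s_3 = 23/81

Starting state is s_2, so the absorption probability is a_s_2 = 5/9.

Answer: 5/9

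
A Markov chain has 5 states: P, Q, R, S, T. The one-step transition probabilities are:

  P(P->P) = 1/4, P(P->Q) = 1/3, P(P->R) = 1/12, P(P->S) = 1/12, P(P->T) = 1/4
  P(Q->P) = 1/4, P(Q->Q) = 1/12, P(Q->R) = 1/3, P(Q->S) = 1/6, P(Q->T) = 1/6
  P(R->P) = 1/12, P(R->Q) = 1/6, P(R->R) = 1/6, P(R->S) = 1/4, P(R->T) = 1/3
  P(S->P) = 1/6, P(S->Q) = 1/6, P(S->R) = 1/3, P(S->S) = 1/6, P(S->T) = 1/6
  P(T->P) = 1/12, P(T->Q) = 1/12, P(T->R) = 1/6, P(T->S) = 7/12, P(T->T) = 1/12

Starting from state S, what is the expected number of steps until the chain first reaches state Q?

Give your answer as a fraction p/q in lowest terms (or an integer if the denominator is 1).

Answer: 2013/350

Derivation:
Let h_i = expected steps to first reach Q from state i.
Boundary: h_Q = 0.
First-step equations for the other states:
  h_P = 1 + 1/4*h_P + 1/3*h_Q + 1/12*h_R + 1/12*h_S + 1/4*h_T
  h_R = 1 + 1/12*h_P + 1/6*h_Q + 1/6*h_R + 1/4*h_S + 1/3*h_T
  h_S = 1 + 1/6*h_P + 1/6*h_Q + 1/3*h_R + 1/6*h_S + 1/6*h_T
  h_T = 1 + 1/12*h_P + 1/12*h_Q + 1/6*h_R + 7/12*h_S + 1/12*h_T

Substituting h_Q = 0 and rearranging gives the linear system (I - Q) h = 1:
  [3/4, -1/12, -1/12, -1/4] . (h_P, h_R, h_S, h_T) = 1
  [-1/12, 5/6, -1/4, -1/3] . (h_P, h_R, h_S, h_T) = 1
  [-1/6, -1/3, 5/6, -1/6] . (h_P, h_R, h_S, h_T) = 1
  [-1/12, -1/6, -7/12, 11/12] . (h_P, h_R, h_S, h_T) = 1

Solving yields:
  h_P = 1649/350
  h_R = 1032/175
  h_S = 2013/350
  h_T = 1094/175

Starting state is S, so the expected hitting time is h_S = 2013/350.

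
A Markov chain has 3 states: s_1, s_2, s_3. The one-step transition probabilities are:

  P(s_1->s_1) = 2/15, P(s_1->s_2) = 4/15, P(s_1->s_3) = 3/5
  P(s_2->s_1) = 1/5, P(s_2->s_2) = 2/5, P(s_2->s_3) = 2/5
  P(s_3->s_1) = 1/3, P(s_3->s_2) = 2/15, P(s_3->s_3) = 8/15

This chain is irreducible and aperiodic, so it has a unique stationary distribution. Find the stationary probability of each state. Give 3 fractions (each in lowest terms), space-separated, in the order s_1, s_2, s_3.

The stationary distribution satisfies pi = pi * P, i.e.:
  pi_s_1 = 2/15*pi_s_1 + 1/5*pi_s_2 + 1/3*pi_s_3
  pi_s_2 = 4/15*pi_s_1 + 2/5*pi_s_2 + 2/15*pi_s_3
  pi_s_3 = 3/5*pi_s_1 + 2/5*pi_s_2 + 8/15*pi_s_3
with normalization: pi_s_1 + pi_s_2 + pi_s_3 = 1.

Using the first 2 balance equations plus normalization, the linear system A*pi = b is:
  [-13/15, 1/5, 1/3] . pi = 0
  [4/15, -3/5, 2/15] . pi = 0
  [1, 1, 1] . pi = 1

Solving yields:
  pi_s_1 = 51/202
  pi_s_2 = 23/101
  pi_s_3 = 105/202

Verification (pi * P):
  51/202*2/15 + 23/101*1/5 + 105/202*1/3 = 51/202 = pi_s_1  (ok)
  51/202*4/15 + 23/101*2/5 + 105/202*2/15 = 23/101 = pi_s_2  (ok)
  51/202*3/5 + 23/101*2/5 + 105/202*8/15 = 105/202 = pi_s_3  (ok)

Answer: 51/202 23/101 105/202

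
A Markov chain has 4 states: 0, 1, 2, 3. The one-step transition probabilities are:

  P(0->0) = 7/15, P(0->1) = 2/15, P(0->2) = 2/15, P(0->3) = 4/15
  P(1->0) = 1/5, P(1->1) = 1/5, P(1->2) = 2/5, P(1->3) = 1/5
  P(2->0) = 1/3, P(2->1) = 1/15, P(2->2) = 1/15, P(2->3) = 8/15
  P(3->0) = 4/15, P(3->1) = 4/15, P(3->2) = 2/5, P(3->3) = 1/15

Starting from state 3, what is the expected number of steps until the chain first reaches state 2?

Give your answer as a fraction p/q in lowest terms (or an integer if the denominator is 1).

Answer: 19/6

Derivation:
Let h_i = expected steps to first reach 2 from state i.
Boundary: h_2 = 0.
First-step equations for the other states:
  h_0 = 1 + 7/15*h_0 + 2/15*h_1 + 2/15*h_2 + 4/15*h_3
  h_1 = 1 + 1/5*h_0 + 1/5*h_1 + 2/5*h_2 + 1/5*h_3
  h_3 = 1 + 4/15*h_0 + 4/15*h_1 + 2/5*h_2 + 1/15*h_3

Substituting h_2 = 0 and rearranging gives the linear system (I - Q) h = 1:
  [8/15, -2/15, -4/15] . (h_0, h_1, h_3) = 1
  [-1/5, 4/5, -1/5] . (h_0, h_1, h_3) = 1
  [-4/15, -4/15, 14/15] . (h_0, h_1, h_3) = 1

Solving yields:
  h_0 = 127/30
  h_1 = 31/10
  h_3 = 19/6

Starting state is 3, so the expected hitting time is h_3 = 19/6.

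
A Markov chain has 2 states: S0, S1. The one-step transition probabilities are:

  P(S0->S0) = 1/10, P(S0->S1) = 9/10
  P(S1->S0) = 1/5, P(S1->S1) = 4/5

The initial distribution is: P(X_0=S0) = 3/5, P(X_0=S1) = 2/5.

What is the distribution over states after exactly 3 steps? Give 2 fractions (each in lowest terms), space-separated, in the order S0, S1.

Propagating the distribution step by step (d_{t+1} = d_t * P):
d_0 = (S0=3/5, S1=2/5)
  d_1[S0] = 3/5*1/10 + 2/5*1/5 = 7/50
  d_1[S1] = 3/5*9/10 + 2/5*4/5 = 43/50
d_1 = (S0=7/50, S1=43/50)
  d_2[S0] = 7/50*1/10 + 43/50*1/5 = 93/500
  d_2[S1] = 7/50*9/10 + 43/50*4/5 = 407/500
d_2 = (S0=93/500, S1=407/500)
  d_3[S0] = 93/500*1/10 + 407/500*1/5 = 907/5000
  d_3[S1] = 93/500*9/10 + 407/500*4/5 = 4093/5000
d_3 = (S0=907/5000, S1=4093/5000)

Answer: 907/5000 4093/5000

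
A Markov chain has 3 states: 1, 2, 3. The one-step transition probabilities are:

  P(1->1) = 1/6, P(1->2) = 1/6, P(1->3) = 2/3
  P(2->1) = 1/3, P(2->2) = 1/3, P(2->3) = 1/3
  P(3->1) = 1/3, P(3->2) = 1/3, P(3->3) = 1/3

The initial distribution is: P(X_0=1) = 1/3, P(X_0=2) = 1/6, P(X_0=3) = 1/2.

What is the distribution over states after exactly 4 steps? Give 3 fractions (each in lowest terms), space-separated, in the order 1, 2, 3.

Answer: 1111/3888 1111/3888 833/1944

Derivation:
Propagating the distribution step by step (d_{t+1} = d_t * P):
d_0 = (1=1/3, 2=1/6, 3=1/2)
  d_1[1] = 1/3*1/6 + 1/6*1/3 + 1/2*1/3 = 5/18
  d_1[2] = 1/3*1/6 + 1/6*1/3 + 1/2*1/3 = 5/18
  d_1[3] = 1/3*2/3 + 1/6*1/3 + 1/2*1/3 = 4/9
d_1 = (1=5/18, 2=5/18, 3=4/9)
  d_2[1] = 5/18*1/6 + 5/18*1/3 + 4/9*1/3 = 31/108
  d_2[2] = 5/18*1/6 + 5/18*1/3 + 4/9*1/3 = 31/108
  d_2[3] = 5/18*2/3 + 5/18*1/3 + 4/9*1/3 = 23/54
d_2 = (1=31/108, 2=31/108, 3=23/54)
  d_3[1] = 31/108*1/6 + 31/108*1/3 + 23/54*1/3 = 185/648
  d_3[2] = 31/108*1/6 + 31/108*1/3 + 23/54*1/3 = 185/648
  d_3[3] = 31/108*2/3 + 31/108*1/3 + 23/54*1/3 = 139/324
d_3 = (1=185/648, 2=185/648, 3=139/324)
  d_4[1] = 185/648*1/6 + 185/648*1/3 + 139/324*1/3 = 1111/3888
  d_4[2] = 185/648*1/6 + 185/648*1/3 + 139/324*1/3 = 1111/3888
  d_4[3] = 185/648*2/3 + 185/648*1/3 + 139/324*1/3 = 833/1944
d_4 = (1=1111/3888, 2=1111/3888, 3=833/1944)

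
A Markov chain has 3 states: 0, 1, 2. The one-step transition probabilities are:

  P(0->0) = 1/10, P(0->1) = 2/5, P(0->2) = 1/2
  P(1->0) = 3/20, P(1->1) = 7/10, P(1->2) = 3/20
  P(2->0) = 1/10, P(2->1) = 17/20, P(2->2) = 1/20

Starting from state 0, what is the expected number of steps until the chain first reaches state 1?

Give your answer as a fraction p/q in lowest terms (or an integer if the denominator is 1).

Let h_i = expected steps to first reach 1 from state i.
Boundary: h_1 = 0.
First-step equations for the other states:
  h_0 = 1 + 1/10*h_0 + 2/5*h_1 + 1/2*h_2
  h_2 = 1 + 1/10*h_0 + 17/20*h_1 + 1/20*h_2

Substituting h_1 = 0 and rearranging gives the linear system (I - Q) h = 1:
  [9/10, -1/2] . (h_0, h_2) = 1
  [-1/10, 19/20] . (h_0, h_2) = 1

Solving yields:
  h_0 = 290/161
  h_2 = 200/161

Starting state is 0, so the expected hitting time is h_0 = 290/161.

Answer: 290/161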